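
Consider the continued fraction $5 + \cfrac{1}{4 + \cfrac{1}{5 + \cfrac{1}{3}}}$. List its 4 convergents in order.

Using the convergent recurrence p_i = a_i*p_{i-1} + p_{i-2}, q_i = a_i*q_{i-1} + q_{i-2} with p_{-2}=0, p_{-1}=1, q_{-2}=1, q_{-1}=0:
  i=0: a_0=5, p_0 = 5*1 + 0 = 5, q_0 = 5*0 + 1 = 1.
  i=1: a_1=4, p_1 = 4*5 + 1 = 21, q_1 = 4*1 + 0 = 4.
  i=2: a_2=5, p_2 = 5*21 + 5 = 110, q_2 = 5*4 + 1 = 21.
  i=3: a_3=3, p_3 = 3*110 + 21 = 351, q_3 = 3*21 + 4 = 67.

5/1, 21/4, 110/21, 351/67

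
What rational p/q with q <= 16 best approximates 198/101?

Expand x = 198/101 as a continued fraction with the Euclidean algorithm:
  198 = 1*101 + 97, so a_0 = 1.
  101 = 1*97 + 4, so a_1 = 1.
  97 = 24*4 + 1, so a_2 = 24.
  4 = 4*1 + 0, so a_3 = 4.
so x = [1; 1, 24, 4].
Convergents (p_i = a_i*p_{i-1} + p_{i-2}, q_i = a_i*q_{i-1} + q_{i-2} with p_{-2}=0, p_{-1}=1, q_{-2}=1, q_{-1}=0), until the denominator exceeds 16:
  i=0: a_0=1, p_0 = 1*1 + 0 = 1, q_0 = 1*0 + 1 = 1.
  i=1: a_1=1, p_1 = 1*1 + 1 = 2, q_1 = 1*1 + 0 = 1.
  i=2: a_2=24, p_2 = 24*2 + 1 = 49, q_2 = 24*1 + 1 = 25.
q_2 = 25 > 16, so the last convergent with denominator <= 16 is p_1/q_1 = 2/1.
The closest fraction with denominator <= 16 is either p_1/q_1 or the intermediate fraction (k*p_1 + p_0)/(k*q_1 + q_0) with the largest k >= 1 whose denominator stays <= 16; these approach x as k grows, and every other convergent or intermediate fraction in range is farther away.
Largest k: floor((16 - q_0)/q_1) = floor((16 - 1)/1) = 15.
That gives (15*2 + 1)/(15*1 + 1) = 31/16.
Compare the errors: |x - 2/1| = |198*1 - 2*101|/(101*1) = 4/101, and |x - 31/16| = |198*16 - 31*101|/(101*16) = 37/1616.
Cross-multiplying, 37*101 = 3737 < 6464 = 4*1616, so 37/1616 is smaller: the intermediate fraction 31/16 is closer to x than 2/1.

31/16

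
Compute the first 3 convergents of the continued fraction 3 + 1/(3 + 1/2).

3/1, 10/3, 23/7

Using the convergent recurrence p_i = a_i*p_{i-1} + p_{i-2}, q_i = a_i*q_{i-1} + q_{i-2} with p_{-2}=0, p_{-1}=1, q_{-2}=1, q_{-1}=0:
  i=0: a_0=3, p_0 = 3*1 + 0 = 3, q_0 = 3*0 + 1 = 1.
  i=1: a_1=3, p_1 = 3*3 + 1 = 10, q_1 = 3*1 + 0 = 3.
  i=2: a_2=2, p_2 = 2*10 + 3 = 23, q_2 = 2*3 + 1 = 7.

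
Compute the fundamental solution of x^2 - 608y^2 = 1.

First expand sqrt(608) as a continued fraction. With x_i = (sqrt(608) + m_i)/d_i and (m_0, d_0) = (0, 1): a_0 = floor(sqrt(608)) = 24, since 24^2 = 576 <= 608 < 625 = 25^2.
Iterate m_{i+1} = d_i*a_i - m_i, d_{i+1} = (608 - m_{i+1}^2)/d_i, a_{i+1} = floor((a_0 + m_{i+1})/d_{i+1}):
  m_1 = 1*24 - 0 = 24, d_1 = (608 - 24^2)/1 = 32/1 = 32, a_1 = floor((24 + 24)/32) = 1.
  m_2 = 32*1 - 24 = 8, d_2 = (608 - 8^2)/32 = 544/32 = 17, a_2 = floor((24 + 8)/17) = 1.
  m_3 = 17*1 - 8 = 9, d_3 = (608 - 9^2)/17 = 527/17 = 31, a_3 = floor((24 + 9)/31) = 1.
  m_4 = 31*1 - 9 = 22, d_4 = (608 - 22^2)/31 = 124/31 = 4, a_4 = floor((24 + 22)/4) = 11.
  m_5 = 4*11 - 22 = 22, d_5 = (608 - 22^2)/4 = 124/4 = 31, a_5 = floor((24 + 22)/31) = 1.
  m_6 = 31*1 - 22 = 9, d_6 = (608 - 9^2)/31 = 527/31 = 17, a_6 = floor((24 + 9)/17) = 1.
  m_7 = 17*1 - 9 = 8, d_7 = (608 - 8^2)/17 = 544/17 = 32, a_7 = floor((24 + 8)/32) = 1.
  m_8 = 32*1 - 8 = 24, d_8 = (608 - 24^2)/32 = 32/32 = 1, a_8 = floor((24 + 24)/1) = 48.
  m_9 = 1*48 - 24 = 24, d_9 = (608 - 24^2)/1 = 32/1 = 32: (m_9, d_9) = (m_1, d_1) = (24, 32), so from here the quotients repeat a_1, ..., a_8; the period length is 8.
So sqrt(608) = [24; (1, 1, 1, 11, 1, 1, 1, 48)] with period length k = 8.
k is even, so the fundamental solution of x^2 - 608y^2 = 1 is (p_{k-1}, q_{k-1}) = (p_7, q_7); compute convergents through index 7.
Convergents (p_i = a_i*p_{i-1} + p_{i-2}, q_i = a_i*q_{i-1} + q_{i-2} with p_{-2}=0, p_{-1}=1, q_{-2}=1, q_{-1}=0):
  i=0: a_0=24, p_0 = 24*1 + 0 = 24, q_0 = 24*0 + 1 = 1.
  i=1: a_1=1, p_1 = 1*24 + 1 = 25, q_1 = 1*1 + 0 = 1.
  i=2: a_2=1, p_2 = 1*25 + 24 = 49, q_2 = 1*1 + 1 = 2.
  i=3: a_3=1, p_3 = 1*49 + 25 = 74, q_3 = 1*2 + 1 = 3.
  i=4: a_4=11, p_4 = 11*74 + 49 = 863, q_4 = 11*3 + 2 = 35.
  i=5: a_5=1, p_5 = 1*863 + 74 = 937, q_5 = 1*35 + 3 = 38.
  i=6: a_6=1, p_6 = 1*937 + 863 = 1800, q_6 = 1*38 + 35 = 73.
  i=7: a_7=1, p_7 = 1*1800 + 937 = 2737, q_7 = 1*73 + 38 = 111.
Check: 2737^2 - 608*111^2 = 7491169 - 7491168 = 1, so (x, y) = (2737, 111) solves the equation, and by the theorem it is the least positive solution.

(x, y) = (2737, 111)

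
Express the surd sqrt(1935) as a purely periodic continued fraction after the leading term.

Write x_i = (sqrt(1935) + m_i)/d_i with (m_0, d_0) = (0, 1). a_0 = floor(sqrt(1935)) = 43, since 43^2 = 1849 <= 1935 < 1936 = 44^2.
Iterate m_{i+1} = d_i*a_i - m_i, d_{i+1} = (1935 - m_{i+1}^2)/d_i, a_{i+1} = floor((a_0 + m_{i+1})/d_{i+1}):
  m_1 = 1*43 - 0 = 43, d_1 = (1935 - 43^2)/1 = 86/1 = 86, a_1 = floor((43 + 43)/86) = 1.
  m_2 = 86*1 - 43 = 43, d_2 = (1935 - 43^2)/86 = 86/86 = 1, a_2 = floor((43 + 43)/1) = 86.
  m_3 = 1*86 - 43 = 43, d_3 = (1935 - 43^2)/1 = 86/1 = 86: (m_3, d_3) = (m_1, d_1) = (43, 86), so from here the quotients repeat a_1, a_2; the period length is 2.
Hence the expansion of sqrt(1935) is a_0 = 43 followed by the repeating block 1, 86 (period 2).

[43; (1, 86)]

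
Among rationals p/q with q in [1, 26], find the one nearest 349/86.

69/17

Expand x = 349/86 as a continued fraction with the Euclidean algorithm:
  349 = 4*86 + 5, so a_0 = 4.
  86 = 17*5 + 1, so a_1 = 17.
  5 = 5*1 + 0, so a_2 = 5.
so x = [4; 17, 5].
Convergents (p_i = a_i*p_{i-1} + p_{i-2}, q_i = a_i*q_{i-1} + q_{i-2} with p_{-2}=0, p_{-1}=1, q_{-2}=1, q_{-1}=0), until the denominator exceeds 26:
  i=0: a_0=4, p_0 = 4*1 + 0 = 4, q_0 = 4*0 + 1 = 1.
  i=1: a_1=17, p_1 = 17*4 + 1 = 69, q_1 = 17*1 + 0 = 17.
  i=2: a_2=5, p_2 = 5*69 + 4 = 349, q_2 = 5*17 + 1 = 86.
q_2 = 86 > 26, so the last convergent with denominator <= 26 is p_1/q_1 = 69/17.
The closest fraction with denominator <= 26 is either p_1/q_1 or the intermediate fraction (k*p_1 + p_0)/(k*q_1 + q_0) with the largest k >= 1 whose denominator stays <= 26; these approach x as k grows, and every other convergent or intermediate fraction in range is farther away.
Largest k: floor((26 - q_0)/q_1) = floor((26 - 1)/17) = 1.
That gives (1*69 + 4)/(1*17 + 1) = 73/18.
Compare the errors: |x - 69/17| = |349*17 - 69*86|/(86*17) = 1/1462, and |x - 73/18| = |349*18 - 73*86|/(86*18) = 4/1548.
Cross-multiplying, 1*1548 = 1548 < 5848 = 4*1462, so 1/1462 is smaller: the convergent 69/17 is closer to x than 73/18.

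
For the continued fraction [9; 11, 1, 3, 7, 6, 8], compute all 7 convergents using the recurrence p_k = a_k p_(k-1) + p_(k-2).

9/1, 100/11, 109/12, 427/47, 3098/341, 19015/2093, 155218/17085

Using the convergent recurrence p_i = a_i*p_{i-1} + p_{i-2}, q_i = a_i*q_{i-1} + q_{i-2} with p_{-2}=0, p_{-1}=1, q_{-2}=1, q_{-1}=0:
  i=0: a_0=9, p_0 = 9*1 + 0 = 9, q_0 = 9*0 + 1 = 1.
  i=1: a_1=11, p_1 = 11*9 + 1 = 100, q_1 = 11*1 + 0 = 11.
  i=2: a_2=1, p_2 = 1*100 + 9 = 109, q_2 = 1*11 + 1 = 12.
  i=3: a_3=3, p_3 = 3*109 + 100 = 427, q_3 = 3*12 + 11 = 47.
  i=4: a_4=7, p_4 = 7*427 + 109 = 3098, q_4 = 7*47 + 12 = 341.
  i=5: a_5=6, p_5 = 6*3098 + 427 = 19015, q_5 = 6*341 + 47 = 2093.
  i=6: a_6=8, p_6 = 8*19015 + 3098 = 155218, q_6 = 8*2093 + 341 = 17085.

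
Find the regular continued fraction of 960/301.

[3; 5, 3, 1, 1, 3, 2]

Run the Euclidean algorithm on 960 and 301; the successive quotients are the partial quotients a_0, a_1, ... (each step inverts the fractional part left over by the previous one):
  960 = 3*301 + 57, so a_0 = 3.
  301 = 5*57 + 16, so a_1 = 5.
  57 = 3*16 + 9, so a_2 = 3.
  16 = 1*9 + 7, so a_3 = 1.
  9 = 1*7 + 2, so a_4 = 1.
  7 = 3*2 + 1, so a_5 = 3.
  2 = 2*1 + 0, so a_6 = 2.
The remainder reaches 0 after 7 divisions, so the expansion has 7 partial quotients, read off in order.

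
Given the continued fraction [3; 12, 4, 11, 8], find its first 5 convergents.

3/1, 37/12, 151/49, 1698/551, 13735/4457

Using the convergent recurrence p_i = a_i*p_{i-1} + p_{i-2}, q_i = a_i*q_{i-1} + q_{i-2} with p_{-2}=0, p_{-1}=1, q_{-2}=1, q_{-1}=0:
  i=0: a_0=3, p_0 = 3*1 + 0 = 3, q_0 = 3*0 + 1 = 1.
  i=1: a_1=12, p_1 = 12*3 + 1 = 37, q_1 = 12*1 + 0 = 12.
  i=2: a_2=4, p_2 = 4*37 + 3 = 151, q_2 = 4*12 + 1 = 49.
  i=3: a_3=11, p_3 = 11*151 + 37 = 1698, q_3 = 11*49 + 12 = 551.
  i=4: a_4=8, p_4 = 8*1698 + 151 = 13735, q_4 = 8*551 + 49 = 4457.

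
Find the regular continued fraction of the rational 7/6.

Run the Euclidean algorithm on 7 and 6; the successive quotients are the partial quotients a_0, a_1, ... (each step inverts the fractional part left over by the previous one):
  7 = 1*6 + 1, so a_0 = 1.
  6 = 6*1 + 0, so a_1 = 6.
The remainder reaches 0 after 2 divisions, so the expansion has 2 partial quotients, read off in order.

[1; 6]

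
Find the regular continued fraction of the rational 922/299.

[3; 11, 1, 24]

Run the Euclidean algorithm on 922 and 299; the successive quotients are the partial quotients a_0, a_1, ... (each step inverts the fractional part left over by the previous one):
  922 = 3*299 + 25, so a_0 = 3.
  299 = 11*25 + 24, so a_1 = 11.
  25 = 1*24 + 1, so a_2 = 1.
  24 = 24*1 + 0, so a_3 = 24.
The remainder reaches 0 after 4 divisions, so the expansion has 4 partial quotients, read off in order.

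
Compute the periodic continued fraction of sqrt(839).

[28; (1, 27, 1, 56)]

Write x_i = (sqrt(839) + m_i)/d_i with (m_0, d_0) = (0, 1). a_0 = floor(sqrt(839)) = 28, since 28^2 = 784 <= 839 < 841 = 29^2.
Iterate m_{i+1} = d_i*a_i - m_i, d_{i+1} = (839 - m_{i+1}^2)/d_i, a_{i+1} = floor((a_0 + m_{i+1})/d_{i+1}):
  m_1 = 1*28 - 0 = 28, d_1 = (839 - 28^2)/1 = 55/1 = 55, a_1 = floor((28 + 28)/55) = 1.
  m_2 = 55*1 - 28 = 27, d_2 = (839 - 27^2)/55 = 110/55 = 2, a_2 = floor((28 + 27)/2) = 27.
  m_3 = 2*27 - 27 = 27, d_3 = (839 - 27^2)/2 = 110/2 = 55, a_3 = floor((28 + 27)/55) = 1.
  m_4 = 55*1 - 27 = 28, d_4 = (839 - 28^2)/55 = 55/55 = 1, a_4 = floor((28 + 28)/1) = 56.
  m_5 = 1*56 - 28 = 28, d_5 = (839 - 28^2)/1 = 55/1 = 55: (m_5, d_5) = (m_1, d_1) = (28, 55), so from here the quotients repeat a_1, ..., a_4; the period length is 4.
Hence the expansion of sqrt(839) is a_0 = 28 followed by the repeating block 1, 27, 1, 56 (period 4).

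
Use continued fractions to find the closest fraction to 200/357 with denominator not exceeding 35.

14/25

Expand x = 200/357 as a continued fraction with the Euclidean algorithm:
  200 = 0*357 + 200, so a_0 = 0.
  357 = 1*200 + 157, so a_1 = 1.
  200 = 1*157 + 43, so a_2 = 1.
  157 = 3*43 + 28, so a_3 = 3.
  43 = 1*28 + 15, so a_4 = 1.
  28 = 1*15 + 13, so a_5 = 1.
  15 = 1*13 + 2, so a_6 = 1.
  13 = 6*2 + 1, so a_7 = 6.
  2 = 2*1 + 0, so a_8 = 2.
so x = [0; 1, 1, 3, 1, 1, 1, 6, 2].
Convergents (p_i = a_i*p_{i-1} + p_{i-2}, q_i = a_i*q_{i-1} + q_{i-2} with p_{-2}=0, p_{-1}=1, q_{-2}=1, q_{-1}=0), until the denominator exceeds 35:
  i=0: a_0=0, p_0 = 0*1 + 0 = 0, q_0 = 0*0 + 1 = 1.
  i=1: a_1=1, p_1 = 1*0 + 1 = 1, q_1 = 1*1 + 0 = 1.
  i=2: a_2=1, p_2 = 1*1 + 0 = 1, q_2 = 1*1 + 1 = 2.
  i=3: a_3=3, p_3 = 3*1 + 1 = 4, q_3 = 3*2 + 1 = 7.
  i=4: a_4=1, p_4 = 1*4 + 1 = 5, q_4 = 1*7 + 2 = 9.
  i=5: a_5=1, p_5 = 1*5 + 4 = 9, q_5 = 1*9 + 7 = 16.
  i=6: a_6=1, p_6 = 1*9 + 5 = 14, q_6 = 1*16 + 9 = 25.
  i=7: a_7=6, p_7 = 6*14 + 9 = 93, q_7 = 6*25 + 16 = 166.
q_7 = 166 > 35, so the last convergent with denominator <= 35 is p_6/q_6 = 14/25.
The closest fraction with denominator <= 35 is either p_6/q_6 or the intermediate fraction (k*p_6 + p_5)/(k*q_6 + q_5) with the largest k >= 1 whose denominator stays <= 35; these approach x as k grows, and every other convergent or intermediate fraction in range is farther away.
Largest k: floor((35 - q_5)/q_6) = floor((35 - 16)/25) = 0.
Since k = 0, no intermediate fraction beyond p_6/q_6 has denominator <= 35, so the convergent 14/25 is the closest (its error is |200*25 - 14*357|/(357*25) = 2/8925).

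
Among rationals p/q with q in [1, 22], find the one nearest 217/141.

Expand x = 217/141 as a continued fraction with the Euclidean algorithm:
  217 = 1*141 + 76, so a_0 = 1.
  141 = 1*76 + 65, so a_1 = 1.
  76 = 1*65 + 11, so a_2 = 1.
  65 = 5*11 + 10, so a_3 = 5.
  11 = 1*10 + 1, so a_4 = 1.
  10 = 10*1 + 0, so a_5 = 10.
so x = [1; 1, 1, 5, 1, 10].
Convergents (p_i = a_i*p_{i-1} + p_{i-2}, q_i = a_i*q_{i-1} + q_{i-2} with p_{-2}=0, p_{-1}=1, q_{-2}=1, q_{-1}=0), until the denominator exceeds 22:
  i=0: a_0=1, p_0 = 1*1 + 0 = 1, q_0 = 1*0 + 1 = 1.
  i=1: a_1=1, p_1 = 1*1 + 1 = 2, q_1 = 1*1 + 0 = 1.
  i=2: a_2=1, p_2 = 1*2 + 1 = 3, q_2 = 1*1 + 1 = 2.
  i=3: a_3=5, p_3 = 5*3 + 2 = 17, q_3 = 5*2 + 1 = 11.
  i=4: a_4=1, p_4 = 1*17 + 3 = 20, q_4 = 1*11 + 2 = 13.
  i=5: a_5=10, p_5 = 10*20 + 17 = 217, q_5 = 10*13 + 11 = 141.
q_5 = 141 > 22, so the last convergent with denominator <= 22 is p_4/q_4 = 20/13.
The closest fraction with denominator <= 22 is either p_4/q_4 or the intermediate fraction (k*p_4 + p_3)/(k*q_4 + q_3) with the largest k >= 1 whose denominator stays <= 22; these approach x as k grows, and every other convergent or intermediate fraction in range is farther away.
Largest k: floor((22 - q_3)/q_4) = floor((22 - 11)/13) = 0.
Since k = 0, no intermediate fraction beyond p_4/q_4 has denominator <= 22, so the convergent 20/13 is the closest (its error is |217*13 - 20*141|/(141*13) = 1/1833).

20/13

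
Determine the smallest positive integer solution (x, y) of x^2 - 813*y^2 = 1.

First expand sqrt(813) as a continued fraction. With x_i = (sqrt(813) + m_i)/d_i and (m_0, d_0) = (0, 1): a_0 = floor(sqrt(813)) = 28, since 28^2 = 784 <= 813 < 841 = 29^2.
Iterate m_{i+1} = d_i*a_i - m_i, d_{i+1} = (813 - m_{i+1}^2)/d_i, a_{i+1} = floor((a_0 + m_{i+1})/d_{i+1}):
  m_1 = 1*28 - 0 = 28, d_1 = (813 - 28^2)/1 = 29/1 = 29, a_1 = floor((28 + 28)/29) = 1.
  m_2 = 29*1 - 28 = 1, d_2 = (813 - 1^2)/29 = 812/29 = 28, a_2 = floor((28 + 1)/28) = 1.
  m_3 = 28*1 - 1 = 27, d_3 = (813 - 27^2)/28 = 84/28 = 3, a_3 = floor((28 + 27)/3) = 18.
  m_4 = 3*18 - 27 = 27, d_4 = (813 - 27^2)/3 = 84/3 = 28, a_4 = floor((28 + 27)/28) = 1.
  m_5 = 28*1 - 27 = 1, d_5 = (813 - 1^2)/28 = 812/28 = 29, a_5 = floor((28 + 1)/29) = 1.
  m_6 = 29*1 - 1 = 28, d_6 = (813 - 28^2)/29 = 29/29 = 1, a_6 = floor((28 + 28)/1) = 56.
  m_7 = 1*56 - 28 = 28, d_7 = (813 - 28^2)/1 = 29/1 = 29: (m_7, d_7) = (m_1, d_1) = (28, 29), so from here the quotients repeat a_1, ..., a_6; the period length is 6.
So sqrt(813) = [28; (1, 1, 18, 1, 1, 56)] with period length k = 6.
k is even, so the fundamental solution of x^2 - 813y^2 = 1 is (p_{k-1}, q_{k-1}) = (p_5, q_5); compute convergents through index 5.
Convergents (p_i = a_i*p_{i-1} + p_{i-2}, q_i = a_i*q_{i-1} + q_{i-2} with p_{-2}=0, p_{-1}=1, q_{-2}=1, q_{-1}=0):
  i=0: a_0=28, p_0 = 28*1 + 0 = 28, q_0 = 28*0 + 1 = 1.
  i=1: a_1=1, p_1 = 1*28 + 1 = 29, q_1 = 1*1 + 0 = 1.
  i=2: a_2=1, p_2 = 1*29 + 28 = 57, q_2 = 1*1 + 1 = 2.
  i=3: a_3=18, p_3 = 18*57 + 29 = 1055, q_3 = 18*2 + 1 = 37.
  i=4: a_4=1, p_4 = 1*1055 + 57 = 1112, q_4 = 1*37 + 2 = 39.
  i=5: a_5=1, p_5 = 1*1112 + 1055 = 2167, q_5 = 1*39 + 37 = 76.
Check: 2167^2 - 813*76^2 = 4695889 - 4695888 = 1, so (x, y) = (2167, 76) solves the equation, and by the theorem it is the least positive solution.

(x, y) = (2167, 76)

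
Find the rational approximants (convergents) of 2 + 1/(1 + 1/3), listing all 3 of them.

2/1, 3/1, 11/4

Using the convergent recurrence p_i = a_i*p_{i-1} + p_{i-2}, q_i = a_i*q_{i-1} + q_{i-2} with p_{-2}=0, p_{-1}=1, q_{-2}=1, q_{-1}=0:
  i=0: a_0=2, p_0 = 2*1 + 0 = 2, q_0 = 2*0 + 1 = 1.
  i=1: a_1=1, p_1 = 1*2 + 1 = 3, q_1 = 1*1 + 0 = 1.
  i=2: a_2=3, p_2 = 3*3 + 2 = 11, q_2 = 3*1 + 1 = 4.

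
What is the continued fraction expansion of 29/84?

Run the Euclidean algorithm on 29 and 84; the successive quotients are the partial quotients a_0, a_1, ... (each step inverts the fractional part left over by the previous one):
  29 = 0*84 + 29, so a_0 = 0.
  84 = 2*29 + 26, so a_1 = 2.
  29 = 1*26 + 3, so a_2 = 1.
  26 = 8*3 + 2, so a_3 = 8.
  3 = 1*2 + 1, so a_4 = 1.
  2 = 2*1 + 0, so a_5 = 2.
The remainder reaches 0 after 6 divisions, so the expansion has 6 partial quotients, read off in order.

[0; 2, 1, 8, 1, 2]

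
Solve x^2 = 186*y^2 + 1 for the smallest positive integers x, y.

First expand sqrt(186) as a continued fraction. With x_i = (sqrt(186) + m_i)/d_i and (m_0, d_0) = (0, 1): a_0 = floor(sqrt(186)) = 13, since 13^2 = 169 <= 186 < 196 = 14^2.
Iterate m_{i+1} = d_i*a_i - m_i, d_{i+1} = (186 - m_{i+1}^2)/d_i, a_{i+1} = floor((a_0 + m_{i+1})/d_{i+1}):
  m_1 = 1*13 - 0 = 13, d_1 = (186 - 13^2)/1 = 17/1 = 17, a_1 = floor((13 + 13)/17) = 1.
  m_2 = 17*1 - 13 = 4, d_2 = (186 - 4^2)/17 = 170/17 = 10, a_2 = floor((13 + 4)/10) = 1.
  m_3 = 10*1 - 4 = 6, d_3 = (186 - 6^2)/10 = 150/10 = 15, a_3 = floor((13 + 6)/15) = 1.
  m_4 = 15*1 - 6 = 9, d_4 = (186 - 9^2)/15 = 105/15 = 7, a_4 = floor((13 + 9)/7) = 3.
  m_5 = 7*3 - 9 = 12, d_5 = (186 - 12^2)/7 = 42/7 = 6, a_5 = floor((13 + 12)/6) = 4.
  m_6 = 6*4 - 12 = 12, d_6 = (186 - 12^2)/6 = 42/6 = 7, a_6 = floor((13 + 12)/7) = 3.
  m_7 = 7*3 - 12 = 9, d_7 = (186 - 9^2)/7 = 105/7 = 15, a_7 = floor((13 + 9)/15) = 1.
  m_8 = 15*1 - 9 = 6, d_8 = (186 - 6^2)/15 = 150/15 = 10, a_8 = floor((13 + 6)/10) = 1.
  m_9 = 10*1 - 6 = 4, d_9 = (186 - 4^2)/10 = 170/10 = 17, a_9 = floor((13 + 4)/17) = 1.
  m_10 = 17*1 - 4 = 13, d_10 = (186 - 13^2)/17 = 17/17 = 1, a_10 = floor((13 + 13)/1) = 26.
  m_11 = 1*26 - 13 = 13, d_11 = (186 - 13^2)/1 = 17/1 = 17: (m_11, d_11) = (m_1, d_1) = (13, 17), so from here the quotients repeat a_1, ..., a_10; the period length is 10.
So sqrt(186) = [13; (1, 1, 1, 3, 4, 3, 1, 1, 1, 26)] with period length k = 10.
k is even, so the fundamental solution of x^2 - 186y^2 = 1 is (p_{k-1}, q_{k-1}) = (p_9, q_9); compute convergents through index 9.
Convergents (p_i = a_i*p_{i-1} + p_{i-2}, q_i = a_i*q_{i-1} + q_{i-2} with p_{-2}=0, p_{-1}=1, q_{-2}=1, q_{-1}=0):
  i=0: a_0=13, p_0 = 13*1 + 0 = 13, q_0 = 13*0 + 1 = 1.
  i=1: a_1=1, p_1 = 1*13 + 1 = 14, q_1 = 1*1 + 0 = 1.
  i=2: a_2=1, p_2 = 1*14 + 13 = 27, q_2 = 1*1 + 1 = 2.
  i=3: a_3=1, p_3 = 1*27 + 14 = 41, q_3 = 1*2 + 1 = 3.
  i=4: a_4=3, p_4 = 3*41 + 27 = 150, q_4 = 3*3 + 2 = 11.
  i=5: a_5=4, p_5 = 4*150 + 41 = 641, q_5 = 4*11 + 3 = 47.
  i=6: a_6=3, p_6 = 3*641 + 150 = 2073, q_6 = 3*47 + 11 = 152.
  i=7: a_7=1, p_7 = 1*2073 + 641 = 2714, q_7 = 1*152 + 47 = 199.
  i=8: a_8=1, p_8 = 1*2714 + 2073 = 4787, q_8 = 1*199 + 152 = 351.
  i=9: a_9=1, p_9 = 1*4787 + 2714 = 7501, q_9 = 1*351 + 199 = 550.
Check: 7501^2 - 186*550^2 = 56265001 - 56265000 = 1, so (x, y) = (7501, 550) solves the equation, and by the theorem it is the least positive solution.

(x, y) = (7501, 550)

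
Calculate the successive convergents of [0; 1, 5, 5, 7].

0/1, 1/1, 5/6, 26/31, 187/223

Using the convergent recurrence p_i = a_i*p_{i-1} + p_{i-2}, q_i = a_i*q_{i-1} + q_{i-2} with p_{-2}=0, p_{-1}=1, q_{-2}=1, q_{-1}=0:
  i=0: a_0=0, p_0 = 0*1 + 0 = 0, q_0 = 0*0 + 1 = 1.
  i=1: a_1=1, p_1 = 1*0 + 1 = 1, q_1 = 1*1 + 0 = 1.
  i=2: a_2=5, p_2 = 5*1 + 0 = 5, q_2 = 5*1 + 1 = 6.
  i=3: a_3=5, p_3 = 5*5 + 1 = 26, q_3 = 5*6 + 1 = 31.
  i=4: a_4=7, p_4 = 7*26 + 5 = 187, q_4 = 7*31 + 6 = 223.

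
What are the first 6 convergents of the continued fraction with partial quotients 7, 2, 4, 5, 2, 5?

7/1, 15/2, 67/9, 350/47, 767/103, 4185/562

Using the convergent recurrence p_i = a_i*p_{i-1} + p_{i-2}, q_i = a_i*q_{i-1} + q_{i-2} with p_{-2}=0, p_{-1}=1, q_{-2}=1, q_{-1}=0:
  i=0: a_0=7, p_0 = 7*1 + 0 = 7, q_0 = 7*0 + 1 = 1.
  i=1: a_1=2, p_1 = 2*7 + 1 = 15, q_1 = 2*1 + 0 = 2.
  i=2: a_2=4, p_2 = 4*15 + 7 = 67, q_2 = 4*2 + 1 = 9.
  i=3: a_3=5, p_3 = 5*67 + 15 = 350, q_3 = 5*9 + 2 = 47.
  i=4: a_4=2, p_4 = 2*350 + 67 = 767, q_4 = 2*47 + 9 = 103.
  i=5: a_5=5, p_5 = 5*767 + 350 = 4185, q_5 = 5*103 + 47 = 562.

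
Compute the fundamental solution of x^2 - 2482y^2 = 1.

(x, y) = (18471043, 370758)

First expand sqrt(2482) as a continued fraction. With x_i = (sqrt(2482) + m_i)/d_i and (m_0, d_0) = (0, 1): a_0 = floor(sqrt(2482)) = 49, since 49^2 = 2401 <= 2482 < 2500 = 50^2.
Iterate m_{i+1} = d_i*a_i - m_i, d_{i+1} = (2482 - m_{i+1}^2)/d_i, a_{i+1} = floor((a_0 + m_{i+1})/d_{i+1}):
  m_1 = 1*49 - 0 = 49, d_1 = (2482 - 49^2)/1 = 81/1 = 81, a_1 = floor((49 + 49)/81) = 1.
  m_2 = 81*1 - 49 = 32, d_2 = (2482 - 32^2)/81 = 1458/81 = 18, a_2 = floor((49 + 32)/18) = 4.
  m_3 = 18*4 - 32 = 40, d_3 = (2482 - 40^2)/18 = 882/18 = 49, a_3 = floor((49 + 40)/49) = 1.
  m_4 = 49*1 - 40 = 9, d_4 = (2482 - 9^2)/49 = 2401/49 = 49, a_4 = floor((49 + 9)/49) = 1.
  m_5 = 49*1 - 9 = 40, d_5 = (2482 - 40^2)/49 = 882/49 = 18, a_5 = floor((49 + 40)/18) = 4.
  m_6 = 18*4 - 40 = 32, d_6 = (2482 - 32^2)/18 = 1458/18 = 81, a_6 = floor((49 + 32)/81) = 1.
  m_7 = 81*1 - 32 = 49, d_7 = (2482 - 49^2)/81 = 81/81 = 1, a_7 = floor((49 + 49)/1) = 98.
  m_8 = 1*98 - 49 = 49, d_8 = (2482 - 49^2)/1 = 81/1 = 81: (m_8, d_8) = (m_1, d_1) = (49, 81), so from here the quotients repeat a_1, ..., a_7; the period length is 7.
So sqrt(2482) = [49; (1, 4, 1, 1, 4, 1, 98)] with period length k = 7.
k is odd, so (p_{k-1}, q_{k-1}) only solves x^2 - 2482y^2 = -1 and the fundamental solution of x^2 - 2482y^2 = 1 is (p_{2k-1}, q_{2k-1}) = (p_13, q_13); compute convergents through index 13, running through the period twice.
Convergents (p_i = a_i*p_{i-1} + p_{i-2}, q_i = a_i*q_{i-1} + q_{i-2} with p_{-2}=0, p_{-1}=1, q_{-2}=1, q_{-1}=0):
  i=0: a_0=49, p_0 = 49*1 + 0 = 49, q_0 = 49*0 + 1 = 1.
  i=1: a_1=1, p_1 = 1*49 + 1 = 50, q_1 = 1*1 + 0 = 1.
  i=2: a_2=4, p_2 = 4*50 + 49 = 249, q_2 = 4*1 + 1 = 5.
  i=3: a_3=1, p_3 = 1*249 + 50 = 299, q_3 = 1*5 + 1 = 6.
  i=4: a_4=1, p_4 = 1*299 + 249 = 548, q_4 = 1*6 + 5 = 11.
  i=5: a_5=4, p_5 = 4*548 + 299 = 2491, q_5 = 4*11 + 6 = 50.
  i=6: a_6=1, p_6 = 1*2491 + 548 = 3039, q_6 = 1*50 + 11 = 61.
  i=7: a_7=98, p_7 = 98*3039 + 2491 = 300313, q_7 = 98*61 + 50 = 6028.
  i=8: a_8=1, p_8 = 1*300313 + 3039 = 303352, q_8 = 1*6028 + 61 = 6089.
  i=9: a_9=4, p_9 = 4*303352 + 300313 = 1513721, q_9 = 4*6089 + 6028 = 30384.
  i=10: a_10=1, p_10 = 1*1513721 + 303352 = 1817073, q_10 = 1*30384 + 6089 = 36473.
  i=11: a_11=1, p_11 = 1*1817073 + 1513721 = 3330794, q_11 = 1*36473 + 30384 = 66857.
  i=12: a_12=4, p_12 = 4*3330794 + 1817073 = 15140249, q_12 = 4*66857 + 36473 = 303901.
  i=13: a_13=1, p_13 = 1*15140249 + 3330794 = 18471043, q_13 = 1*303901 + 66857 = 370758.
Indeed p_6^2 - 2482*q_6^2 = 9235521 - 9235522 = -1, not +1.
Check: 18471043^2 - 2482*370758^2 = 341179429507849 - 341179429507848 = 1, so (x, y) = (18471043, 370758) solves the equation, and by the theorem it is the least positive solution.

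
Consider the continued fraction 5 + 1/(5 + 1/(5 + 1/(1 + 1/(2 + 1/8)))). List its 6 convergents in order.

5/1, 26/5, 135/26, 161/31, 457/88, 3817/735

Using the convergent recurrence p_i = a_i*p_{i-1} + p_{i-2}, q_i = a_i*q_{i-1} + q_{i-2} with p_{-2}=0, p_{-1}=1, q_{-2}=1, q_{-1}=0:
  i=0: a_0=5, p_0 = 5*1 + 0 = 5, q_0 = 5*0 + 1 = 1.
  i=1: a_1=5, p_1 = 5*5 + 1 = 26, q_1 = 5*1 + 0 = 5.
  i=2: a_2=5, p_2 = 5*26 + 5 = 135, q_2 = 5*5 + 1 = 26.
  i=3: a_3=1, p_3 = 1*135 + 26 = 161, q_3 = 1*26 + 5 = 31.
  i=4: a_4=2, p_4 = 2*161 + 135 = 457, q_4 = 2*31 + 26 = 88.
  i=5: a_5=8, p_5 = 8*457 + 161 = 3817, q_5 = 8*88 + 31 = 735.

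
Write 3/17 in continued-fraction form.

Run the Euclidean algorithm on 3 and 17; the successive quotients are the partial quotients a_0, a_1, ... (each step inverts the fractional part left over by the previous one):
  3 = 0*17 + 3, so a_0 = 0.
  17 = 5*3 + 2, so a_1 = 5.
  3 = 1*2 + 1, so a_2 = 1.
  2 = 2*1 + 0, so a_3 = 2.
The remainder reaches 0 after 4 divisions, so the expansion has 4 partial quotients, read off in order.

[0; 5, 1, 2]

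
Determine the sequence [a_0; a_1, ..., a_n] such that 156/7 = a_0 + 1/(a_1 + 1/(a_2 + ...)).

[22; 3, 2]

Run the Euclidean algorithm on 156 and 7; the successive quotients are the partial quotients a_0, a_1, ... (each step inverts the fractional part left over by the previous one):
  156 = 22*7 + 2, so a_0 = 22.
  7 = 3*2 + 1, so a_1 = 3.
  2 = 2*1 + 0, so a_2 = 2.
The remainder reaches 0 after 3 divisions, so the expansion has 3 partial quotients, read off in order.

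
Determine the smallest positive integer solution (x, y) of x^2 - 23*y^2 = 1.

(x, y) = (24, 5)

First expand sqrt(23) as a continued fraction. With x_i = (sqrt(23) + m_i)/d_i and (m_0, d_0) = (0, 1): a_0 = floor(sqrt(23)) = 4, since 4^2 = 16 <= 23 < 25 = 5^2.
Iterate m_{i+1} = d_i*a_i - m_i, d_{i+1} = (23 - m_{i+1}^2)/d_i, a_{i+1} = floor((a_0 + m_{i+1})/d_{i+1}):
  m_1 = 1*4 - 0 = 4, d_1 = (23 - 4^2)/1 = 7/1 = 7, a_1 = floor((4 + 4)/7) = 1.
  m_2 = 7*1 - 4 = 3, d_2 = (23 - 3^2)/7 = 14/7 = 2, a_2 = floor((4 + 3)/2) = 3.
  m_3 = 2*3 - 3 = 3, d_3 = (23 - 3^2)/2 = 14/2 = 7, a_3 = floor((4 + 3)/7) = 1.
  m_4 = 7*1 - 3 = 4, d_4 = (23 - 4^2)/7 = 7/7 = 1, a_4 = floor((4 + 4)/1) = 8.
  m_5 = 1*8 - 4 = 4, d_5 = (23 - 4^2)/1 = 7/1 = 7: (m_5, d_5) = (m_1, d_1) = (4, 7), so from here the quotients repeat a_1, ..., a_4; the period length is 4.
So sqrt(23) = [4; (1, 3, 1, 8)] with period length k = 4.
k is even, so the fundamental solution of x^2 - 23y^2 = 1 is (p_{k-1}, q_{k-1}) = (p_3, q_3); compute convergents through index 3.
Convergents (p_i = a_i*p_{i-1} + p_{i-2}, q_i = a_i*q_{i-1} + q_{i-2} with p_{-2}=0, p_{-1}=1, q_{-2}=1, q_{-1}=0):
  i=0: a_0=4, p_0 = 4*1 + 0 = 4, q_0 = 4*0 + 1 = 1.
  i=1: a_1=1, p_1 = 1*4 + 1 = 5, q_1 = 1*1 + 0 = 1.
  i=2: a_2=3, p_2 = 3*5 + 4 = 19, q_2 = 3*1 + 1 = 4.
  i=3: a_3=1, p_3 = 1*19 + 5 = 24, q_3 = 1*4 + 1 = 5.
Check: 24^2 - 23*5^2 = 576 - 575 = 1, so (x, y) = (24, 5) solves the equation, and by the theorem it is the least positive solution.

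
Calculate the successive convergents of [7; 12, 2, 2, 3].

7/1, 85/12, 177/25, 439/62, 1494/211

Using the convergent recurrence p_i = a_i*p_{i-1} + p_{i-2}, q_i = a_i*q_{i-1} + q_{i-2} with p_{-2}=0, p_{-1}=1, q_{-2}=1, q_{-1}=0:
  i=0: a_0=7, p_0 = 7*1 + 0 = 7, q_0 = 7*0 + 1 = 1.
  i=1: a_1=12, p_1 = 12*7 + 1 = 85, q_1 = 12*1 + 0 = 12.
  i=2: a_2=2, p_2 = 2*85 + 7 = 177, q_2 = 2*12 + 1 = 25.
  i=3: a_3=2, p_3 = 2*177 + 85 = 439, q_3 = 2*25 + 12 = 62.
  i=4: a_4=3, p_4 = 3*439 + 177 = 1494, q_4 = 3*62 + 25 = 211.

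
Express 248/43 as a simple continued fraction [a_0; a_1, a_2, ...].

[5; 1, 3, 3, 3]

Run the Euclidean algorithm on 248 and 43; the successive quotients are the partial quotients a_0, a_1, ... (each step inverts the fractional part left over by the previous one):
  248 = 5*43 + 33, so a_0 = 5.
  43 = 1*33 + 10, so a_1 = 1.
  33 = 3*10 + 3, so a_2 = 3.
  10 = 3*3 + 1, so a_3 = 3.
  3 = 3*1 + 0, so a_4 = 3.
The remainder reaches 0 after 5 divisions, so the expansion has 5 partial quotients, read off in order.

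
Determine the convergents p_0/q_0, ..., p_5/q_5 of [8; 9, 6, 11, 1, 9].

Using the convergent recurrence p_i = a_i*p_{i-1} + p_{i-2}, q_i = a_i*q_{i-1} + q_{i-2} with p_{-2}=0, p_{-1}=1, q_{-2}=1, q_{-1}=0:
  i=0: a_0=8, p_0 = 8*1 + 0 = 8, q_0 = 8*0 + 1 = 1.
  i=1: a_1=9, p_1 = 9*8 + 1 = 73, q_1 = 9*1 + 0 = 9.
  i=2: a_2=6, p_2 = 6*73 + 8 = 446, q_2 = 6*9 + 1 = 55.
  i=3: a_3=11, p_3 = 11*446 + 73 = 4979, q_3 = 11*55 + 9 = 614.
  i=4: a_4=1, p_4 = 1*4979 + 446 = 5425, q_4 = 1*614 + 55 = 669.
  i=5: a_5=9, p_5 = 9*5425 + 4979 = 53804, q_5 = 9*669 + 614 = 6635.

8/1, 73/9, 446/55, 4979/614, 5425/669, 53804/6635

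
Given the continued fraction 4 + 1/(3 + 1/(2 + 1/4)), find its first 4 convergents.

4/1, 13/3, 30/7, 133/31

Using the convergent recurrence p_i = a_i*p_{i-1} + p_{i-2}, q_i = a_i*q_{i-1} + q_{i-2} with p_{-2}=0, p_{-1}=1, q_{-2}=1, q_{-1}=0:
  i=0: a_0=4, p_0 = 4*1 + 0 = 4, q_0 = 4*0 + 1 = 1.
  i=1: a_1=3, p_1 = 3*4 + 1 = 13, q_1 = 3*1 + 0 = 3.
  i=2: a_2=2, p_2 = 2*13 + 4 = 30, q_2 = 2*3 + 1 = 7.
  i=3: a_3=4, p_3 = 4*30 + 13 = 133, q_3 = 4*7 + 3 = 31.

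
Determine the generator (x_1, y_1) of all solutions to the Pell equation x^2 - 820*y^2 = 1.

(x, y) = (39689, 1386)

First expand sqrt(820) as a continued fraction. With x_i = (sqrt(820) + m_i)/d_i and (m_0, d_0) = (0, 1): a_0 = floor(sqrt(820)) = 28, since 28^2 = 784 <= 820 < 841 = 29^2.
Iterate m_{i+1} = d_i*a_i - m_i, d_{i+1} = (820 - m_{i+1}^2)/d_i, a_{i+1} = floor((a_0 + m_{i+1})/d_{i+1}):
  m_1 = 1*28 - 0 = 28, d_1 = (820 - 28^2)/1 = 36/1 = 36, a_1 = floor((28 + 28)/36) = 1.
  m_2 = 36*1 - 28 = 8, d_2 = (820 - 8^2)/36 = 756/36 = 21, a_2 = floor((28 + 8)/21) = 1.
  m_3 = 21*1 - 8 = 13, d_3 = (820 - 13^2)/21 = 651/21 = 31, a_3 = floor((28 + 13)/31) = 1.
  m_4 = 31*1 - 13 = 18, d_4 = (820 - 18^2)/31 = 496/31 = 16, a_4 = floor((28 + 18)/16) = 2.
  m_5 = 16*2 - 18 = 14, d_5 = (820 - 14^2)/16 = 624/16 = 39, a_5 = floor((28 + 14)/39) = 1.
  m_6 = 39*1 - 14 = 25, d_6 = (820 - 25^2)/39 = 195/39 = 5, a_6 = floor((28 + 25)/5) = 10.
  m_7 = 5*10 - 25 = 25, d_7 = (820 - 25^2)/5 = 195/5 = 39, a_7 = floor((28 + 25)/39) = 1.
  m_8 = 39*1 - 25 = 14, d_8 = (820 - 14^2)/39 = 624/39 = 16, a_8 = floor((28 + 14)/16) = 2.
  m_9 = 16*2 - 14 = 18, d_9 = (820 - 18^2)/16 = 496/16 = 31, a_9 = floor((28 + 18)/31) = 1.
  m_10 = 31*1 - 18 = 13, d_10 = (820 - 13^2)/31 = 651/31 = 21, a_10 = floor((28 + 13)/21) = 1.
  m_11 = 21*1 - 13 = 8, d_11 = (820 - 8^2)/21 = 756/21 = 36, a_11 = floor((28 + 8)/36) = 1.
  m_12 = 36*1 - 8 = 28, d_12 = (820 - 28^2)/36 = 36/36 = 1, a_12 = floor((28 + 28)/1) = 56.
  m_13 = 1*56 - 28 = 28, d_13 = (820 - 28^2)/1 = 36/1 = 36: (m_13, d_13) = (m_1, d_1) = (28, 36), so from here the quotients repeat a_1, ..., a_12; the period length is 12.
So sqrt(820) = [28; (1, 1, 1, 2, 1, 10, 1, 2, 1, 1, 1, 56)] with period length k = 12.
k is even, so the fundamental solution of x^2 - 820y^2 = 1 is (p_{k-1}, q_{k-1}) = (p_11, q_11); compute convergents through index 11.
Convergents (p_i = a_i*p_{i-1} + p_{i-2}, q_i = a_i*q_{i-1} + q_{i-2} with p_{-2}=0, p_{-1}=1, q_{-2}=1, q_{-1}=0):
  i=0: a_0=28, p_0 = 28*1 + 0 = 28, q_0 = 28*0 + 1 = 1.
  i=1: a_1=1, p_1 = 1*28 + 1 = 29, q_1 = 1*1 + 0 = 1.
  i=2: a_2=1, p_2 = 1*29 + 28 = 57, q_2 = 1*1 + 1 = 2.
  i=3: a_3=1, p_3 = 1*57 + 29 = 86, q_3 = 1*2 + 1 = 3.
  i=4: a_4=2, p_4 = 2*86 + 57 = 229, q_4 = 2*3 + 2 = 8.
  i=5: a_5=1, p_5 = 1*229 + 86 = 315, q_5 = 1*8 + 3 = 11.
  i=6: a_6=10, p_6 = 10*315 + 229 = 3379, q_6 = 10*11 + 8 = 118.
  i=7: a_7=1, p_7 = 1*3379 + 315 = 3694, q_7 = 1*118 + 11 = 129.
  i=8: a_8=2, p_8 = 2*3694 + 3379 = 10767, q_8 = 2*129 + 118 = 376.
  i=9: a_9=1, p_9 = 1*10767 + 3694 = 14461, q_9 = 1*376 + 129 = 505.
  i=10: a_10=1, p_10 = 1*14461 + 10767 = 25228, q_10 = 1*505 + 376 = 881.
  i=11: a_11=1, p_11 = 1*25228 + 14461 = 39689, q_11 = 1*881 + 505 = 1386.
Check: 39689^2 - 820*1386^2 = 1575216721 - 1575216720 = 1, so (x, y) = (39689, 1386) solves the equation, and by the theorem it is the least positive solution.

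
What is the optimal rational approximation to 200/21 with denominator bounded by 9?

19/2

Expand x = 200/21 as a continued fraction with the Euclidean algorithm:
  200 = 9*21 + 11, so a_0 = 9.
  21 = 1*11 + 10, so a_1 = 1.
  11 = 1*10 + 1, so a_2 = 1.
  10 = 10*1 + 0, so a_3 = 10.
so x = [9; 1, 1, 10].
Convergents (p_i = a_i*p_{i-1} + p_{i-2}, q_i = a_i*q_{i-1} + q_{i-2} with p_{-2}=0, p_{-1}=1, q_{-2}=1, q_{-1}=0), until the denominator exceeds 9:
  i=0: a_0=9, p_0 = 9*1 + 0 = 9, q_0 = 9*0 + 1 = 1.
  i=1: a_1=1, p_1 = 1*9 + 1 = 10, q_1 = 1*1 + 0 = 1.
  i=2: a_2=1, p_2 = 1*10 + 9 = 19, q_2 = 1*1 + 1 = 2.
  i=3: a_3=10, p_3 = 10*19 + 10 = 200, q_3 = 10*2 + 1 = 21.
q_3 = 21 > 9, so the last convergent with denominator <= 9 is p_2/q_2 = 19/2.
The closest fraction with denominator <= 9 is either p_2/q_2 or the intermediate fraction (k*p_2 + p_1)/(k*q_2 + q_1) with the largest k >= 1 whose denominator stays <= 9; these approach x as k grows, and every other convergent or intermediate fraction in range is farther away.
Largest k: floor((9 - q_1)/q_2) = floor((9 - 1)/2) = 4.
That gives (4*19 + 10)/(4*2 + 1) = 86/9.
Compare the errors: |x - 19/2| = |200*2 - 19*21|/(21*2) = 1/42, and |x - 86/9| = |200*9 - 86*21|/(21*9) = 6/189.
Cross-multiplying, 1*189 = 189 < 252 = 6*42, so 1/42 is smaller: the convergent 19/2 is closer to x than 86/9.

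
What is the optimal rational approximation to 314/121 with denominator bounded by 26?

57/22

Expand x = 314/121 as a continued fraction with the Euclidean algorithm:
  314 = 2*121 + 72, so a_0 = 2.
  121 = 1*72 + 49, so a_1 = 1.
  72 = 1*49 + 23, so a_2 = 1.
  49 = 2*23 + 3, so a_3 = 2.
  23 = 7*3 + 2, so a_4 = 7.
  3 = 1*2 + 1, so a_5 = 1.
  2 = 2*1 + 0, so a_6 = 2.
so x = [2; 1, 1, 2, 7, 1, 2].
Convergents (p_i = a_i*p_{i-1} + p_{i-2}, q_i = a_i*q_{i-1} + q_{i-2} with p_{-2}=0, p_{-1}=1, q_{-2}=1, q_{-1}=0), until the denominator exceeds 26:
  i=0: a_0=2, p_0 = 2*1 + 0 = 2, q_0 = 2*0 + 1 = 1.
  i=1: a_1=1, p_1 = 1*2 + 1 = 3, q_1 = 1*1 + 0 = 1.
  i=2: a_2=1, p_2 = 1*3 + 2 = 5, q_2 = 1*1 + 1 = 2.
  i=3: a_3=2, p_3 = 2*5 + 3 = 13, q_3 = 2*2 + 1 = 5.
  i=4: a_4=7, p_4 = 7*13 + 5 = 96, q_4 = 7*5 + 2 = 37.
q_4 = 37 > 26, so the last convergent with denominator <= 26 is p_3/q_3 = 13/5.
The closest fraction with denominator <= 26 is either p_3/q_3 or the intermediate fraction (k*p_3 + p_2)/(k*q_3 + q_2) with the largest k >= 1 whose denominator stays <= 26; these approach x as k grows, and every other convergent or intermediate fraction in range is farther away.
Largest k: floor((26 - q_2)/q_3) = floor((26 - 2)/5) = 4.
That gives (4*13 + 5)/(4*5 + 2) = 57/22.
Compare the errors: |x - 13/5| = |314*5 - 13*121|/(121*5) = 3/605, and |x - 57/22| = |314*22 - 57*121|/(121*22) = 11/2662.
Cross-multiplying, 11*605 = 6655 < 7986 = 3*2662, so 11/2662 is smaller: the intermediate fraction 57/22 is closer to x than 13/5.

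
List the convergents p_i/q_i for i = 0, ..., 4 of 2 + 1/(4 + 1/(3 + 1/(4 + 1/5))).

Using the convergent recurrence p_i = a_i*p_{i-1} + p_{i-2}, q_i = a_i*q_{i-1} + q_{i-2} with p_{-2}=0, p_{-1}=1, q_{-2}=1, q_{-1}=0:
  i=0: a_0=2, p_0 = 2*1 + 0 = 2, q_0 = 2*0 + 1 = 1.
  i=1: a_1=4, p_1 = 4*2 + 1 = 9, q_1 = 4*1 + 0 = 4.
  i=2: a_2=3, p_2 = 3*9 + 2 = 29, q_2 = 3*4 + 1 = 13.
  i=3: a_3=4, p_3 = 4*29 + 9 = 125, q_3 = 4*13 + 4 = 56.
  i=4: a_4=5, p_4 = 5*125 + 29 = 654, q_4 = 5*56 + 13 = 293.

2/1, 9/4, 29/13, 125/56, 654/293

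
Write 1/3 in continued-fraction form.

[0; 3]

Run the Euclidean algorithm on 1 and 3; the successive quotients are the partial quotients a_0, a_1, ... (each step inverts the fractional part left over by the previous one):
  1 = 0*3 + 1, so a_0 = 0.
  3 = 3*1 + 0, so a_1 = 3.
The remainder reaches 0 after 2 divisions, so the expansion has 2 partial quotients, read off in order.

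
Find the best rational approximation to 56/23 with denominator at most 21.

39/16

Expand x = 56/23 as a continued fraction with the Euclidean algorithm:
  56 = 2*23 + 10, so a_0 = 2.
  23 = 2*10 + 3, so a_1 = 2.
  10 = 3*3 + 1, so a_2 = 3.
  3 = 3*1 + 0, so a_3 = 3.
so x = [2; 2, 3, 3].
Convergents (p_i = a_i*p_{i-1} + p_{i-2}, q_i = a_i*q_{i-1} + q_{i-2} with p_{-2}=0, p_{-1}=1, q_{-2}=1, q_{-1}=0), until the denominator exceeds 21:
  i=0: a_0=2, p_0 = 2*1 + 0 = 2, q_0 = 2*0 + 1 = 1.
  i=1: a_1=2, p_1 = 2*2 + 1 = 5, q_1 = 2*1 + 0 = 2.
  i=2: a_2=3, p_2 = 3*5 + 2 = 17, q_2 = 3*2 + 1 = 7.
  i=3: a_3=3, p_3 = 3*17 + 5 = 56, q_3 = 3*7 + 2 = 23.
q_3 = 23 > 21, so the last convergent with denominator <= 21 is p_2/q_2 = 17/7.
The closest fraction with denominator <= 21 is either p_2/q_2 or the intermediate fraction (k*p_2 + p_1)/(k*q_2 + q_1) with the largest k >= 1 whose denominator stays <= 21; these approach x as k grows, and every other convergent or intermediate fraction in range is farther away.
Largest k: floor((21 - q_1)/q_2) = floor((21 - 2)/7) = 2.
That gives (2*17 + 5)/(2*7 + 2) = 39/16.
Compare the errors: |x - 17/7| = |56*7 - 17*23|/(23*7) = 1/161, and |x - 39/16| = |56*16 - 39*23|/(23*16) = 1/368.
Cross-multiplying, 1*161 = 161 < 368 = 1*368, so 1/368 is smaller: the intermediate fraction 39/16 is closer to x than 17/7.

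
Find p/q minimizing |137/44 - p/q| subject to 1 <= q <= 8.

25/8

Expand x = 137/44 as a continued fraction with the Euclidean algorithm:
  137 = 3*44 + 5, so a_0 = 3.
  44 = 8*5 + 4, so a_1 = 8.
  5 = 1*4 + 1, so a_2 = 1.
  4 = 4*1 + 0, so a_3 = 4.
so x = [3; 8, 1, 4].
Convergents (p_i = a_i*p_{i-1} + p_{i-2}, q_i = a_i*q_{i-1} + q_{i-2} with p_{-2}=0, p_{-1}=1, q_{-2}=1, q_{-1}=0), until the denominator exceeds 8:
  i=0: a_0=3, p_0 = 3*1 + 0 = 3, q_0 = 3*0 + 1 = 1.
  i=1: a_1=8, p_1 = 8*3 + 1 = 25, q_1 = 8*1 + 0 = 8.
  i=2: a_2=1, p_2 = 1*25 + 3 = 28, q_2 = 1*8 + 1 = 9.
q_2 = 9 > 8, so the last convergent with denominator <= 8 is p_1/q_1 = 25/8.
The closest fraction with denominator <= 8 is either p_1/q_1 or the intermediate fraction (k*p_1 + p_0)/(k*q_1 + q_0) with the largest k >= 1 whose denominator stays <= 8; these approach x as k grows, and every other convergent or intermediate fraction in range is farther away.
Largest k: floor((8 - q_0)/q_1) = floor((8 - 1)/8) = 0.
Since k = 0, no intermediate fraction beyond p_1/q_1 has denominator <= 8, so the convergent 25/8 is the closest (its error is |137*8 - 25*44|/(44*8) = 4/352).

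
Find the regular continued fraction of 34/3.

[11; 3]

Run the Euclidean algorithm on 34 and 3; the successive quotients are the partial quotients a_0, a_1, ... (each step inverts the fractional part left over by the previous one):
  34 = 11*3 + 1, so a_0 = 11.
  3 = 3*1 + 0, so a_1 = 3.
The remainder reaches 0 after 2 divisions, so the expansion has 2 partial quotients, read off in order.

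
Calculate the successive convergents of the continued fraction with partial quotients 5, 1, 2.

5/1, 6/1, 17/3

Using the convergent recurrence p_i = a_i*p_{i-1} + p_{i-2}, q_i = a_i*q_{i-1} + q_{i-2} with p_{-2}=0, p_{-1}=1, q_{-2}=1, q_{-1}=0:
  i=0: a_0=5, p_0 = 5*1 + 0 = 5, q_0 = 5*0 + 1 = 1.
  i=1: a_1=1, p_1 = 1*5 + 1 = 6, q_1 = 1*1 + 0 = 1.
  i=2: a_2=2, p_2 = 2*6 + 5 = 17, q_2 = 2*1 + 1 = 3.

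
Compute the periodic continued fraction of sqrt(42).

Write x_i = (sqrt(42) + m_i)/d_i with (m_0, d_0) = (0, 1). a_0 = floor(sqrt(42)) = 6, since 6^2 = 36 <= 42 < 49 = 7^2.
Iterate m_{i+1} = d_i*a_i - m_i, d_{i+1} = (42 - m_{i+1}^2)/d_i, a_{i+1} = floor((a_0 + m_{i+1})/d_{i+1}):
  m_1 = 1*6 - 0 = 6, d_1 = (42 - 6^2)/1 = 6/1 = 6, a_1 = floor((6 + 6)/6) = 2.
  m_2 = 6*2 - 6 = 6, d_2 = (42 - 6^2)/6 = 6/6 = 1, a_2 = floor((6 + 6)/1) = 12.
  m_3 = 1*12 - 6 = 6, d_3 = (42 - 6^2)/1 = 6/1 = 6: (m_3, d_3) = (m_1, d_1) = (6, 6), so from here the quotients repeat a_1, a_2; the period length is 2.
Hence the expansion of sqrt(42) is a_0 = 6 followed by the repeating block 2, 12 (period 2).

[6; (2, 12)]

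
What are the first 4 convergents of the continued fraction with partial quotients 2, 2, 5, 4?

2/1, 5/2, 27/11, 113/46

Using the convergent recurrence p_i = a_i*p_{i-1} + p_{i-2}, q_i = a_i*q_{i-1} + q_{i-2} with p_{-2}=0, p_{-1}=1, q_{-2}=1, q_{-1}=0:
  i=0: a_0=2, p_0 = 2*1 + 0 = 2, q_0 = 2*0 + 1 = 1.
  i=1: a_1=2, p_1 = 2*2 + 1 = 5, q_1 = 2*1 + 0 = 2.
  i=2: a_2=5, p_2 = 5*5 + 2 = 27, q_2 = 5*2 + 1 = 11.
  i=3: a_3=4, p_3 = 4*27 + 5 = 113, q_3 = 4*11 + 2 = 46.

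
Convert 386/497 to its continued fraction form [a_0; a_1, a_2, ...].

[0; 1, 3, 2, 10, 1, 1, 2]

Run the Euclidean algorithm on 386 and 497; the successive quotients are the partial quotients a_0, a_1, ... (each step inverts the fractional part left over by the previous one):
  386 = 0*497 + 386, so a_0 = 0.
  497 = 1*386 + 111, so a_1 = 1.
  386 = 3*111 + 53, so a_2 = 3.
  111 = 2*53 + 5, so a_3 = 2.
  53 = 10*5 + 3, so a_4 = 10.
  5 = 1*3 + 2, so a_5 = 1.
  3 = 1*2 + 1, so a_6 = 1.
  2 = 2*1 + 0, so a_7 = 2.
The remainder reaches 0 after 8 divisions, so the expansion has 8 partial quotients, read off in order.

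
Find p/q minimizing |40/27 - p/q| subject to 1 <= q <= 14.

Expand x = 40/27 as a continued fraction with the Euclidean algorithm:
  40 = 1*27 + 13, so a_0 = 1.
  27 = 2*13 + 1, so a_1 = 2.
  13 = 13*1 + 0, so a_2 = 13.
so x = [1; 2, 13].
Convergents (p_i = a_i*p_{i-1} + p_{i-2}, q_i = a_i*q_{i-1} + q_{i-2} with p_{-2}=0, p_{-1}=1, q_{-2}=1, q_{-1}=0), until the denominator exceeds 14:
  i=0: a_0=1, p_0 = 1*1 + 0 = 1, q_0 = 1*0 + 1 = 1.
  i=1: a_1=2, p_1 = 2*1 + 1 = 3, q_1 = 2*1 + 0 = 2.
  i=2: a_2=13, p_2 = 13*3 + 1 = 40, q_2 = 13*2 + 1 = 27.
q_2 = 27 > 14, so the last convergent with denominator <= 14 is p_1/q_1 = 3/2.
The closest fraction with denominator <= 14 is either p_1/q_1 or the intermediate fraction (k*p_1 + p_0)/(k*q_1 + q_0) with the largest k >= 1 whose denominator stays <= 14; these approach x as k grows, and every other convergent or intermediate fraction in range is farther away.
Largest k: floor((14 - q_0)/q_1) = floor((14 - 1)/2) = 6.
That gives (6*3 + 1)/(6*2 + 1) = 19/13.
Compare the errors: |x - 3/2| = |40*2 - 3*27|/(27*2) = 1/54, and |x - 19/13| = |40*13 - 19*27|/(27*13) = 7/351.
Cross-multiplying, 1*351 = 351 < 378 = 7*54, so 1/54 is smaller: the convergent 3/2 is closer to x than 19/13.

3/2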